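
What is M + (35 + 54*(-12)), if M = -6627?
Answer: -7240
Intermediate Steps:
M + (35 + 54*(-12)) = -6627 + (35 + 54*(-12)) = -6627 + (35 - 648) = -6627 - 613 = -7240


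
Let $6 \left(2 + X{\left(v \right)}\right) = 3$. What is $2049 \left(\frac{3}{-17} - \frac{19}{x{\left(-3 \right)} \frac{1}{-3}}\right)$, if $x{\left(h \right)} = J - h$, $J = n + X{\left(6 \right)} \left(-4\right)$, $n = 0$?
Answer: $\frac{214462}{17} \approx 12615.0$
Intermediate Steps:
$X{\left(v \right)} = - \frac{3}{2}$ ($X{\left(v \right)} = -2 + \frac{1}{6} \cdot 3 = -2 + \frac{1}{2} = - \frac{3}{2}$)
$J = 6$ ($J = 0 - -6 = 0 + 6 = 6$)
$x{\left(h \right)} = 6 - h$
$2049 \left(\frac{3}{-17} - \frac{19}{x{\left(-3 \right)} \frac{1}{-3}}\right) = 2049 \left(\frac{3}{-17} - \frac{19}{\left(6 - -3\right) \frac{1}{-3}}\right) = 2049 \left(3 \left(- \frac{1}{17}\right) - \frac{19}{\left(6 + 3\right) \left(- \frac{1}{3}\right)}\right) = 2049 \left(- \frac{3}{17} - \frac{19}{9 \left(- \frac{1}{3}\right)}\right) = 2049 \left(- \frac{3}{17} - \frac{19}{-3}\right) = 2049 \left(- \frac{3}{17} - - \frac{19}{3}\right) = 2049 \left(- \frac{3}{17} + \frac{19}{3}\right) = 2049 \cdot \frac{314}{51} = \frac{214462}{17}$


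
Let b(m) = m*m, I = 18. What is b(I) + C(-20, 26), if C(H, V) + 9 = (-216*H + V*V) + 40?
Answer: 5351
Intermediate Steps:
C(H, V) = 31 + V² - 216*H (C(H, V) = -9 + ((-216*H + V*V) + 40) = -9 + ((-216*H + V²) + 40) = -9 + ((V² - 216*H) + 40) = -9 + (40 + V² - 216*H) = 31 + V² - 216*H)
b(m) = m²
b(I) + C(-20, 26) = 18² + (31 + 26² - 216*(-20)) = 324 + (31 + 676 + 4320) = 324 + 5027 = 5351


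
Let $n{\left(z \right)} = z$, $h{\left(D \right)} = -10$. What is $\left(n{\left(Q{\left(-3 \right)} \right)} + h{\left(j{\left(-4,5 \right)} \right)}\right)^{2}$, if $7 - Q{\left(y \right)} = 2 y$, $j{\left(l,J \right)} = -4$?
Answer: $9$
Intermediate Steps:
$Q{\left(y \right)} = 7 - 2 y$
$\left(n{\left(Q{\left(-3 \right)} \right)} + h{\left(j{\left(-4,5 \right)} \right)}\right)^{2} = \left(\left(7 - -6\right) - 10\right)^{2} = \left(\left(7 + 6\right) - 10\right)^{2} = \left(13 - 10\right)^{2} = 3^{2} = 9$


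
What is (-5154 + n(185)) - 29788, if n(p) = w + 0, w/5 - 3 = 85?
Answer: -34502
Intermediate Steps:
w = 440 (w = 15 + 5*85 = 15 + 425 = 440)
n(p) = 440 (n(p) = 440 + 0 = 440)
(-5154 + n(185)) - 29788 = (-5154 + 440) - 29788 = -4714 - 29788 = -34502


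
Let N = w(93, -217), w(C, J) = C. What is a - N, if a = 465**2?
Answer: 216132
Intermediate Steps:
N = 93
a = 216225
a - N = 216225 - 1*93 = 216225 - 93 = 216132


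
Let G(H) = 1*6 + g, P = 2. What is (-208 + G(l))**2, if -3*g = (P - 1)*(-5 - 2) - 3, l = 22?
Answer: 355216/9 ≈ 39468.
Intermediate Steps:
g = 10/3 (g = -((2 - 1)*(-5 - 2) - 3)/3 = -(1*(-7) - 3)/3 = -(-7 - 3)/3 = -1/3*(-10) = 10/3 ≈ 3.3333)
G(H) = 28/3 (G(H) = 1*6 + 10/3 = 6 + 10/3 = 28/3)
(-208 + G(l))**2 = (-208 + 28/3)**2 = (-596/3)**2 = 355216/9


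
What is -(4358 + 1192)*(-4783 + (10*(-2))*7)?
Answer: 27322650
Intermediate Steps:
-(4358 + 1192)*(-4783 + (10*(-2))*7) = -5550*(-4783 - 20*7) = -5550*(-4783 - 140) = -5550*(-4923) = -1*(-27322650) = 27322650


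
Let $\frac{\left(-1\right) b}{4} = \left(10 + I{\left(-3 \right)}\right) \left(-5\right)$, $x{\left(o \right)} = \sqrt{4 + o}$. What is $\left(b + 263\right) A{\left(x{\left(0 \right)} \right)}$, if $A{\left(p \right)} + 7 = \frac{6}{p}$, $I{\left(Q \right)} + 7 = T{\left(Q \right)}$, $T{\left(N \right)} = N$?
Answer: $-1052$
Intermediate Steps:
$I{\left(Q \right)} = -7 + Q$
$b = 0$ ($b = - 4 \left(10 - 10\right) \left(-5\right) = - 4 \cdot 0 \left(-5\right) = \left(-4\right) 0 = 0$)
$A{\left(p \right)} = -7 + \frac{6}{p}$
$\left(b + 263\right) A{\left(x{\left(0 \right)} \right)} = \left(0 + 263\right) \left(-7 + \frac{6}{\sqrt{4 + 0}}\right) = 263 \left(-7 + \frac{6}{\sqrt{4}}\right) = 263 \left(-7 + \frac{6}{2}\right) = 263 \left(-7 + 6 \cdot \frac{1}{2}\right) = 263 \left(-7 + 3\right) = 263 \left(-4\right) = -1052$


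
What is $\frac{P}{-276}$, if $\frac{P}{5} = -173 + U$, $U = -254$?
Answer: $\frac{2135}{276} \approx 7.7355$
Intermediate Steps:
$P = -2135$ ($P = 5 \left(-173 - 254\right) = 5 \left(-427\right) = -2135$)
$\frac{P}{-276} = - \frac{2135}{-276} = \left(-2135\right) \left(- \frac{1}{276}\right) = \frac{2135}{276}$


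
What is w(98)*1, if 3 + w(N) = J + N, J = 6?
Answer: 101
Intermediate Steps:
w(N) = 3 + N (w(N) = -3 + (6 + N) = 3 + N)
w(98)*1 = (3 + 98)*1 = 101*1 = 101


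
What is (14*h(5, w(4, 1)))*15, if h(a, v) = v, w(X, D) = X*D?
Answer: 840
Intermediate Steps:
w(X, D) = D*X
(14*h(5, w(4, 1)))*15 = (14*(1*4))*15 = (14*4)*15 = 56*15 = 840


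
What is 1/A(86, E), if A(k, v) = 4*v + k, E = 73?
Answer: 1/378 ≈ 0.0026455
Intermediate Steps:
A(k, v) = k + 4*v
1/A(86, E) = 1/(86 + 4*73) = 1/(86 + 292) = 1/378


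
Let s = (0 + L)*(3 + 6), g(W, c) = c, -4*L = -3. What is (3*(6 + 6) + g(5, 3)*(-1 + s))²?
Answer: 45369/16 ≈ 2835.6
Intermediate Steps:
L = ¾ (L = -¼*(-3) = ¾ ≈ 0.75000)
s = 27/4 (s = (0 + ¾)*(3 + 6) = (¾)*9 = 27/4 ≈ 6.7500)
(3*(6 + 6) + g(5, 3)*(-1 + s))² = (3*(6 + 6) + 3*(-1 + 27/4))² = (3*12 + 3*(23/4))² = (36 + 69/4)² = (213/4)² = 45369/16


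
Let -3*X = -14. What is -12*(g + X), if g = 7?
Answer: -140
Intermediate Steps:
X = 14/3 (X = -⅓*(-14) = 14/3 ≈ 4.6667)
-12*(g + X) = -12*(7 + 14/3) = -12*35/3 = -140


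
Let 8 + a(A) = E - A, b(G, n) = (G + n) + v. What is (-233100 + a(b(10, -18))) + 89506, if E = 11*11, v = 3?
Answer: -143476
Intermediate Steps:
E = 121
b(G, n) = 3 + G + n (b(G, n) = (G + n) + 3 = 3 + G + n)
a(A) = 113 - A (a(A) = -8 + (121 - A) = 113 - A)
(-233100 + a(b(10, -18))) + 89506 = (-233100 + (113 - (3 + 10 - 18))) + 89506 = (-233100 + (113 - 1*(-5))) + 89506 = (-233100 + (113 + 5)) + 89506 = (-233100 + 118) + 89506 = -232982 + 89506 = -143476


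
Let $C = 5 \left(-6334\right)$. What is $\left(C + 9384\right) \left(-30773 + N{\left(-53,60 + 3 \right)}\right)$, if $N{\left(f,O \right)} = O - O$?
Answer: $685807078$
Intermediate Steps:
$C = -31670$
$N{\left(f,O \right)} = 0$
$\left(C + 9384\right) \left(-30773 + N{\left(-53,60 + 3 \right)}\right) = \left(-31670 + 9384\right) \left(-30773 + 0\right) = \left(-22286\right) \left(-30773\right) = 685807078$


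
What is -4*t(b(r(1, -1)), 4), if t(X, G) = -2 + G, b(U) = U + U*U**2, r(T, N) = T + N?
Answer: -8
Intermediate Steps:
r(T, N) = N + T
b(U) = U + U**3
-4*t(b(r(1, -1)), 4) = -4*(-2 + 4) = -4*2 = -8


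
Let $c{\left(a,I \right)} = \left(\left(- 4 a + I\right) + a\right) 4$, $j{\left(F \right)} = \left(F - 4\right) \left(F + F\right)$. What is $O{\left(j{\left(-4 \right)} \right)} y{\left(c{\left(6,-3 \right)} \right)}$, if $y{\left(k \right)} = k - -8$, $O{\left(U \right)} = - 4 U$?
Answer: $19456$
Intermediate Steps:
$j{\left(F \right)} = 2 F \left(-4 + F\right)$ ($j{\left(F \right)} = \left(-4 + F\right) 2 F = 2 F \left(-4 + F\right)$)
$c{\left(a,I \right)} = - 12 a + 4 I$ ($c{\left(a,I \right)} = \left(\left(I - 4 a\right) + a\right) 4 = \left(I - 3 a\right) 4 = - 12 a + 4 I$)
$y{\left(k \right)} = 8 + k$ ($y{\left(k \right)} = k + 8 = 8 + k$)
$O{\left(j{\left(-4 \right)} \right)} y{\left(c{\left(6,-3 \right)} \right)} = - 4 \cdot 2 \left(-4\right) \left(-4 - 4\right) \left(8 + \left(\left(-12\right) 6 + 4 \left(-3\right)\right)\right) = - 4 \cdot 2 \left(-4\right) \left(-8\right) \left(8 - 84\right) = \left(-4\right) 64 \left(8 - 84\right) = \left(-256\right) \left(-76\right) = 19456$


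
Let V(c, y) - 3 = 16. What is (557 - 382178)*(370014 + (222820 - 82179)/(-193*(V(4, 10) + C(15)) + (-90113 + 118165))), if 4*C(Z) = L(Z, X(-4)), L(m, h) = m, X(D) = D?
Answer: -13364572577159874/94645 ≈ -1.4121e+11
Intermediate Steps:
V(c, y) = 19 (V(c, y) = 3 + 16 = 19)
C(Z) = Z/4
(557 - 382178)*(370014 + (222820 - 82179)/(-193*(V(4, 10) + C(15)) + (-90113 + 118165))) = (557 - 382178)*(370014 + (222820 - 82179)/(-193*(19 + (¼)*15) + (-90113 + 118165))) = -381621*(370014 + 140641/(-193*(19 + 15/4) + 28052)) = -381621*(370014 + 140641/(-193*91/4 + 28052)) = -381621*(370014 + 140641/(-17563/4 + 28052)) = -381621*(370014 + 140641/(94645/4)) = -381621*(370014 + 140641*(4/94645)) = -381621*(370014 + 562564/94645) = -381621*35020537594/94645 = -13364572577159874/94645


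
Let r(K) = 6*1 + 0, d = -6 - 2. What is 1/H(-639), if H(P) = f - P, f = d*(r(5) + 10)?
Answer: 1/511 ≈ 0.0019569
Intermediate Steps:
d = -8
r(K) = 6 (r(K) = 6 + 0 = 6)
f = -128 (f = -8*(6 + 10) = -8*16 = -128)
H(P) = -128 - P
1/H(-639) = 1/(-128 - 1*(-639)) = 1/(-128 + 639) = 1/511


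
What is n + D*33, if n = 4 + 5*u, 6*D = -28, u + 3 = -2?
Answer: -175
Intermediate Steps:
u = -5 (u = -3 - 2 = -5)
D = -14/3 (D = (⅙)*(-28) = -14/3 ≈ -4.6667)
n = -21 (n = 4 + 5*(-5) = 4 - 25 = -21)
n + D*33 = -21 - 14/3*33 = -21 - 154 = -175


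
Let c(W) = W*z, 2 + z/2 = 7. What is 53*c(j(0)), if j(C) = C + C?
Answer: 0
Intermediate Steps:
z = 10 (z = -4 + 2*7 = -4 + 14 = 10)
j(C) = 2*C
c(W) = 10*W (c(W) = W*10 = 10*W)
53*c(j(0)) = 53*(10*(2*0)) = 53*(10*0) = 53*0 = 0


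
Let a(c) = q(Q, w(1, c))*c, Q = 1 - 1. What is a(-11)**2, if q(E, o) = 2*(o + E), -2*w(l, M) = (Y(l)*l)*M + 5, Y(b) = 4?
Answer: 184041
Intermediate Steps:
Q = 0
w(l, M) = -5/2 - 2*M*l (w(l, M) = -((4*l)*M + 5)/2 = -(4*M*l + 5)/2 = -(5 + 4*M*l)/2 = -5/2 - 2*M*l)
q(E, o) = 2*E + 2*o (q(E, o) = 2*(E + o) = 2*E + 2*o)
a(c) = c*(-5 - 4*c) (a(c) = (2*0 + 2*(-5/2 - 2*c*1))*c = (0 + 2*(-5/2 - 2*c))*c = (0 + (-5 - 4*c))*c = (-5 - 4*c)*c = c*(-5 - 4*c))
a(-11)**2 = (-1*(-11)*(5 + 4*(-11)))**2 = (-1*(-11)*(5 - 44))**2 = (-1*(-11)*(-39))**2 = (-429)**2 = 184041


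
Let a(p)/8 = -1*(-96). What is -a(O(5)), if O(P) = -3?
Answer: -768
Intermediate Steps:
a(p) = 768 (a(p) = 8*(-1*(-96)) = 8*96 = 768)
-a(O(5)) = -1*768 = -768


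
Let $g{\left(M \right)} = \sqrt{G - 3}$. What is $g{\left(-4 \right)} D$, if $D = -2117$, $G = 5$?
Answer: $- 2117 \sqrt{2} \approx -2993.9$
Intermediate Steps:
$g{\left(M \right)} = \sqrt{2}$ ($g{\left(M \right)} = \sqrt{5 - 3} = \sqrt{2}$)
$g{\left(-4 \right)} D = \sqrt{2} \left(-2117\right) = - 2117 \sqrt{2}$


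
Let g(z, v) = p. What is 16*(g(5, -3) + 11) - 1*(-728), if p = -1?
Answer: 888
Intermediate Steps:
g(z, v) = -1
16*(g(5, -3) + 11) - 1*(-728) = 16*(-1 + 11) - 1*(-728) = 16*10 + 728 = 160 + 728 = 888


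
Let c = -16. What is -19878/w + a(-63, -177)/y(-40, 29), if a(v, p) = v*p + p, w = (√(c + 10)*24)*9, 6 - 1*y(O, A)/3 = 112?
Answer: -1829/53 + 3313*I*√6/216 ≈ -34.509 + 37.57*I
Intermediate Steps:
y(O, A) = -318 (y(O, A) = 18 - 3*112 = 18 - 336 = -318)
w = 216*I*√6 (w = (√(-16 + 10)*24)*9 = (√(-6)*24)*9 = ((I*√6)*24)*9 = (24*I*√6)*9 = 216*I*√6 ≈ 529.09*I)
a(v, p) = p + p*v (a(v, p) = p*v + p = p + p*v)
-19878/w + a(-63, -177)/y(-40, 29) = -19878*(-I*√6/1296) - 177*(1 - 63)/(-318) = -(-3313)*I*√6/216 - 177*(-62)*(-1/318) = 3313*I*√6/216 + 10974*(-1/318) = 3313*I*√6/216 - 1829/53 = -1829/53 + 3313*I*√6/216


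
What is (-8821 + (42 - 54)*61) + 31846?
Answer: 22293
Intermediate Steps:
(-8821 + (42 - 54)*61) + 31846 = (-8821 - 12*61) + 31846 = (-8821 - 732) + 31846 = -9553 + 31846 = 22293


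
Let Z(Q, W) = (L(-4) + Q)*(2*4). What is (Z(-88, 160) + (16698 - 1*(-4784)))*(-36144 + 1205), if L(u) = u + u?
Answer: -723726446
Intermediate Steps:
L(u) = 2*u
Z(Q, W) = -64 + 8*Q (Z(Q, W) = (2*(-4) + Q)*(2*4) = (-8 + Q)*8 = -64 + 8*Q)
(Z(-88, 160) + (16698 - 1*(-4784)))*(-36144 + 1205) = ((-64 + 8*(-88)) + (16698 - 1*(-4784)))*(-36144 + 1205) = ((-64 - 704) + (16698 + 4784))*(-34939) = (-768 + 21482)*(-34939) = 20714*(-34939) = -723726446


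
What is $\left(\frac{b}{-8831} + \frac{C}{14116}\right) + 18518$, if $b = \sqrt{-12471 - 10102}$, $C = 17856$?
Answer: $\frac{65354486}{3529} - \frac{i \sqrt{22573}}{8831} \approx 18519.0 - 0.017013 i$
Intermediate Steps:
$b = i \sqrt{22573}$ ($b = \sqrt{-22573} = i \sqrt{22573} \approx 150.24 i$)
$\left(\frac{b}{-8831} + \frac{C}{14116}\right) + 18518 = \left(\frac{i \sqrt{22573}}{-8831} + \frac{17856}{14116}\right) + 18518 = \left(i \sqrt{22573} \left(- \frac{1}{8831}\right) + 17856 \cdot \frac{1}{14116}\right) + 18518 = \left(- \frac{i \sqrt{22573}}{8831} + \frac{4464}{3529}\right) + 18518 = \left(\frac{4464}{3529} - \frac{i \sqrt{22573}}{8831}\right) + 18518 = \frac{65354486}{3529} - \frac{i \sqrt{22573}}{8831}$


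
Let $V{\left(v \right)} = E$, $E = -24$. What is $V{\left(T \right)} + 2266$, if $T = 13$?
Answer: $2242$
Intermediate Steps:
$V{\left(v \right)} = -24$
$V{\left(T \right)} + 2266 = -24 + 2266 = 2242$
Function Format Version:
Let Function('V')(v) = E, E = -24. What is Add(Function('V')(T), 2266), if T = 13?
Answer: 2242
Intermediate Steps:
Function('V')(v) = -24
Add(Function('V')(T), 2266) = Add(-24, 2266) = 2242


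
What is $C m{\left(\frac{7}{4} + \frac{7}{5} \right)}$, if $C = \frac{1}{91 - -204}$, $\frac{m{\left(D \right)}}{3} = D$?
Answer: $\frac{189}{5900} \approx 0.032034$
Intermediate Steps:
$m{\left(D \right)} = 3 D$
$C = \frac{1}{295}$ ($C = \frac{1}{91 + \left(-65 + 269\right)} = \frac{1}{91 + 204} = \frac{1}{295} \approx 0.0033898$)
$C m{\left(\frac{7}{4} + \frac{7}{5} \right)} = \frac{3 \left(\frac{7}{4} + \frac{7}{5}\right)}{295} = \frac{3 \cdot \frac{63}{20}}{295} = \frac{1}{295} \cdot \frac{189}{20} = \frac{189}{5900}$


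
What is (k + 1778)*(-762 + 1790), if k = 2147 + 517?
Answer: 4566376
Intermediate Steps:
k = 2664
(k + 1778)*(-762 + 1790) = (2664 + 1778)*(-762 + 1790) = 4442*1028 = 4566376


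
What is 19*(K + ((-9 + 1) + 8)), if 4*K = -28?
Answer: -133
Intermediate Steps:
K = -7 (K = (¼)*(-28) = -7)
19*(K + ((-9 + 1) + 8)) = 19*(-7 + ((-9 + 1) + 8)) = 19*(-7 + (-8 + 8)) = 19*(-7 + 0) = 19*(-7) = -133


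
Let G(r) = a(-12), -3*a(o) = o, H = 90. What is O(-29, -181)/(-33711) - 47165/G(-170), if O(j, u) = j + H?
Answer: -1589979559/134844 ≈ -11791.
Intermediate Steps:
O(j, u) = 90 + j (O(j, u) = j + 90 = 90 + j)
a(o) = -o/3
G(r) = 4 (G(r) = -⅓*(-12) = 4)
O(-29, -181)/(-33711) - 47165/G(-170) = (90 - 29)/(-33711) - 47165/4 = 61*(-1/33711) - 47165*¼ = -61/33711 - 47165/4 = -1589979559/134844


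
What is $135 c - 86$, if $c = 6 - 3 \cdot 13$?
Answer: $-4541$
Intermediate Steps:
$c = -33$ ($c = 6 - 39 = -33$)
$135 c - 86 = 135 \left(-33\right) - 86 = -4455 - 86 = -4541$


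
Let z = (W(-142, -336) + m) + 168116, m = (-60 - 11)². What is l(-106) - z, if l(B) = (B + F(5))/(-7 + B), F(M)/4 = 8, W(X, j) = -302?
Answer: -19532541/113 ≈ -1.7285e+5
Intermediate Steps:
F(M) = 32 (F(M) = 4*8 = 32)
m = 5041 (m = (-71)² = 5041)
l(B) = (32 + B)/(-7 + B) (l(B) = (B + 32)/(-7 + B) = (32 + B)/(-7 + B))
z = 172855 (z = (-302 + 5041) + 168116 = 4739 + 168116 = 172855)
l(-106) - z = (32 - 106)/(-7 - 106) - 1*172855 = -74/(-113) - 172855 = -1/113*(-74) - 172855 = 74/113 - 172855 = -19532541/113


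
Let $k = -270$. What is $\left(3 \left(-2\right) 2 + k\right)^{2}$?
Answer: $79524$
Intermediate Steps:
$\left(3 \left(-2\right) 2 + k\right)^{2} = \left(3 \left(-2\right) 2 - 270\right)^{2} = \left(\left(-6\right) 2 - 270\right)^{2} = \left(-12 - 270\right)^{2} = \left(-282\right)^{2} = 79524$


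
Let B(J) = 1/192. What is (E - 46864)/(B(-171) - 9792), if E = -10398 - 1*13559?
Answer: 13597632/1880063 ≈ 7.2325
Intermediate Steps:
E = -23957 (E = -10398 - 13559 = -23957)
B(J) = 1/192
(E - 46864)/(B(-171) - 9792) = (-23957 - 46864)/(1/192 - 9792) = -70821/(-1880063/192) = -70821*(-192/1880063) = 13597632/1880063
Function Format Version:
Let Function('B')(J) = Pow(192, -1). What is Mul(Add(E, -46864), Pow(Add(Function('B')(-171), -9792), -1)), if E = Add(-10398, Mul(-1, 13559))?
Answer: Rational(13597632, 1880063) ≈ 7.2325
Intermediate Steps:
E = -23957 (E = Add(-10398, -13559) = -23957)
Function('B')(J) = Rational(1, 192)
Mul(Add(E, -46864), Pow(Add(Function('B')(-171), -9792), -1)) = Mul(Add(-23957, -46864), Pow(Add(Rational(1, 192), -9792), -1)) = Mul(-70821, Pow(Rational(-1880063, 192), -1)) = Mul(-70821, Rational(-192, 1880063)) = Rational(13597632, 1880063)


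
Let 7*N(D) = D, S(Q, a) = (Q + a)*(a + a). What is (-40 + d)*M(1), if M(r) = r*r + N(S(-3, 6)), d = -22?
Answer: -2666/7 ≈ -380.86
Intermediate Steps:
S(Q, a) = 2*a*(Q + a) (S(Q, a) = (Q + a)*(2*a) = 2*a*(Q + a))
N(D) = D/7
M(r) = 36/7 + r**2 (M(r) = r*r + (2*6*(-3 + 6))/7 = r**2 + (2*6*3)/7 = r**2 + (1/7)*36 = r**2 + 36/7 = 36/7 + r**2)
(-40 + d)*M(1) = (-40 - 22)*(36/7 + 1**2) = -62*(36/7 + 1) = -62*43/7 = -2666/7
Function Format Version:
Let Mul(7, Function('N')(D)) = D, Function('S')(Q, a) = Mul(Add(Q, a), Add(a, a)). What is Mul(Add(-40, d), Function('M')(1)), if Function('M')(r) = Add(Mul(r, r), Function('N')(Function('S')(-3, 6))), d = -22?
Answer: Rational(-2666, 7) ≈ -380.86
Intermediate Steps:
Function('S')(Q, a) = Mul(2, a, Add(Q, a)) (Function('S')(Q, a) = Mul(Add(Q, a), Mul(2, a)) = Mul(2, a, Add(Q, a)))
Function('N')(D) = Mul(Rational(1, 7), D)
Function('M')(r) = Add(Rational(36, 7), Pow(r, 2)) (Function('M')(r) = Add(Mul(r, r), Mul(Rational(1, 7), Mul(2, 6, Add(-3, 6)))) = Add(Pow(r, 2), Mul(Rational(1, 7), Mul(2, 6, 3))) = Add(Pow(r, 2), Mul(Rational(1, 7), 36)) = Add(Pow(r, 2), Rational(36, 7)) = Add(Rational(36, 7), Pow(r, 2)))
Mul(Add(-40, d), Function('M')(1)) = Mul(Add(-40, -22), Add(Rational(36, 7), Pow(1, 2))) = Mul(-62, Add(Rational(36, 7), 1)) = Mul(-62, Rational(43, 7)) = Rational(-2666, 7)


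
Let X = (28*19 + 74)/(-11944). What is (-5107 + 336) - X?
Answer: -28492109/5972 ≈ -4771.0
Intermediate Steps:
X = -303/5972 (X = (532 + 74)*(-1/11944) = 606*(-1/11944) = -303/5972 ≈ -0.050737)
(-5107 + 336) - X = (-5107 + 336) - 1*(-303/5972) = -4771 + 303/5972 = -28492109/5972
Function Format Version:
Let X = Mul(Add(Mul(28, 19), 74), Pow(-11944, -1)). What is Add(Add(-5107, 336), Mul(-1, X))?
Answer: Rational(-28492109, 5972) ≈ -4771.0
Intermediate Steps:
X = Rational(-303, 5972) (X = Mul(Add(532, 74), Rational(-1, 11944)) = Mul(606, Rational(-1, 11944)) = Rational(-303, 5972) ≈ -0.050737)
Add(Add(-5107, 336), Mul(-1, X)) = Add(Add(-5107, 336), Mul(-1, Rational(-303, 5972))) = Add(-4771, Rational(303, 5972)) = Rational(-28492109, 5972)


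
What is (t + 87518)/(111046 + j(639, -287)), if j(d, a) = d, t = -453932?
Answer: -366414/111685 ≈ -3.2808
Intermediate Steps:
(t + 87518)/(111046 + j(639, -287)) = (-453932 + 87518)/(111046 + 639) = -366414/111685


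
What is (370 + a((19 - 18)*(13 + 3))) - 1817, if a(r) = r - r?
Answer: -1447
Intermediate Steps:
a(r) = 0
(370 + a((19 - 18)*(13 + 3))) - 1817 = (370 + 0) - 1817 = 370 - 1817 = -1447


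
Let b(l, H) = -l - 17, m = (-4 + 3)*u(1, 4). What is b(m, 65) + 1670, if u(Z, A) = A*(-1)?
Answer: 1649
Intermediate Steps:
u(Z, A) = -A
m = 4 (m = (-4 + 3)*(-1*4) = -1*(-4) = 4)
b(l, H) = -17 - l
b(m, 65) + 1670 = (-17 - 1*4) + 1670 = (-17 - 4) + 1670 = -21 + 1670 = 1649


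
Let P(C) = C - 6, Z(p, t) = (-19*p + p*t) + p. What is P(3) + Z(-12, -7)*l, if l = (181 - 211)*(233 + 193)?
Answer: -3834003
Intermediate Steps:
Z(p, t) = -18*p + p*t
P(C) = -6 + C
l = -12780 (l = -30*426 = -12780)
P(3) + Z(-12, -7)*l = (-6 + 3) - 12*(-18 - 7)*(-12780) = -3 - 12*(-25)*(-12780) = -3 + 300*(-12780) = -3 - 3834000 = -3834003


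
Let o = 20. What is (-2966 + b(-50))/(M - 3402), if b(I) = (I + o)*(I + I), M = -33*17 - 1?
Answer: -17/1982 ≈ -0.0085772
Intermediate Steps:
M = -562 (M = -561 - 1 = -562)
b(I) = 2*I*(20 + I) (b(I) = (I + 20)*(I + I) = (20 + I)*(2*I) = 2*I*(20 + I))
(-2966 + b(-50))/(M - 3402) = (-2966 + 2*(-50)*(20 - 50))/(-562 - 3402) = (-2966 + 2*(-50)*(-30))/(-3964) = (-2966 + 3000)*(-1/3964) = 34*(-1/3964) = -17/1982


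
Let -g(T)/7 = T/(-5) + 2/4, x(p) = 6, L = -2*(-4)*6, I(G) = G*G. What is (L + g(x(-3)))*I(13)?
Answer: 89401/10 ≈ 8940.1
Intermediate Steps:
I(G) = G²
L = 48 (L = 8*6 = 48)
g(T) = -7/2 + 7*T/5 (g(T) = -7*(T/(-5) + 2/4) = -7*(T*(-⅕) + 2*(¼)) = -7*(-T/5 + ½) = -7*(½ - T/5) = -7/2 + 7*T/5)
(L + g(x(-3)))*I(13) = (48 + (-7/2 + (7/5)*6))*13² = (48 + (-7/2 + 42/5))*169 = (48 + 49/10)*169 = (529/10)*169 = 89401/10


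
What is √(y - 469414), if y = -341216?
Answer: 3*I*√90070 ≈ 900.35*I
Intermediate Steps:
√(y - 469414) = √(-341216 - 469414) = √(-810630) = 3*I*√90070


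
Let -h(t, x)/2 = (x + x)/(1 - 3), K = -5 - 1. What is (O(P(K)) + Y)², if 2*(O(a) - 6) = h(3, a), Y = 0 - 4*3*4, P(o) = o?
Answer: 2304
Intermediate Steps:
K = -6
Y = -48 (Y = 0 - 12*4 = 0 - 48 = -48)
h(t, x) = 2*x (h(t, x) = -2*(x + x)/(1 - 3) = -2*2*x/(-2) = -2*2*x*(-1)/2 = -(-2)*x = 2*x)
O(a) = 6 + a (O(a) = 6 + (2*a)/2 = 6 + a)
(O(P(K)) + Y)² = ((6 - 6) - 48)² = (0 - 48)² = (-48)² = 2304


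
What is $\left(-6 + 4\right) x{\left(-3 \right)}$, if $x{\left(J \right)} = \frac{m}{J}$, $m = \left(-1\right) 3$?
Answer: $-2$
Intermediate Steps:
$m = -3$
$x{\left(J \right)} = - \frac{3}{J}$
$\left(-6 + 4\right) x{\left(-3 \right)} = \left(-6 + 4\right) \left(- \frac{3}{-3}\right) = - 2 \left(\left(-3\right) \left(- \frac{1}{3}\right)\right) = \left(-2\right) 1 = -2$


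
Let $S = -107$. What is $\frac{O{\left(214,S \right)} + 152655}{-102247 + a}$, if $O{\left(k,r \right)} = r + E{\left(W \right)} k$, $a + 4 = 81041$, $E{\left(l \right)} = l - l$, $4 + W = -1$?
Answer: $- \frac{76274}{10605} \approx -7.1923$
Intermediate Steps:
$W = -5$ ($W = -4 - 1 = -5$)
$E{\left(l \right)} = 0$
$a = 81037$ ($a = -4 + 81041 = 81037$)
$O{\left(k,r \right)} = r$ ($O{\left(k,r \right)} = r + 0 k = r + 0 = r$)
$\frac{O{\left(214,S \right)} + 152655}{-102247 + a} = \frac{-107 + 152655}{-102247 + 81037} = \frac{152548}{-21210} = 152548 \left(- \frac{1}{21210}\right) = - \frac{76274}{10605}$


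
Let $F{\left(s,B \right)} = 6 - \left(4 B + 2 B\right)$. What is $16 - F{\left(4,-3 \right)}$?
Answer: $-8$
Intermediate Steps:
$F{\left(s,B \right)} = 6 - 6 B$
$16 - F{\left(4,-3 \right)} = 16 - \left(6 - -18\right) = 16 - \left(6 + 18\right) = 16 - 24 = -8$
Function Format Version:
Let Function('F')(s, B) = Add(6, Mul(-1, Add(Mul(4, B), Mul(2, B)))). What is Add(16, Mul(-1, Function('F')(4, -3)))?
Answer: -8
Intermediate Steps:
Function('F')(s, B) = Add(6, Mul(-6, B)) (Function('F')(s, B) = Add(6, Mul(-1, Mul(6, B))) = Add(6, Mul(-6, B)))
Add(16, Mul(-1, Function('F')(4, -3))) = Add(16, Mul(-1, Add(6, Mul(-6, -3)))) = Add(16, Mul(-1, Add(6, 18))) = Add(16, Mul(-1, 24)) = Add(16, -24) = -8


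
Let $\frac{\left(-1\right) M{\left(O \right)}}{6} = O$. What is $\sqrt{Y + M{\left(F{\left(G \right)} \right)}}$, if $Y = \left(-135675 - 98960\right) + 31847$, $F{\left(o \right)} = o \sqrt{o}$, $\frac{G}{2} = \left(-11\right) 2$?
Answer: $2 \sqrt{-50697 + 132 i \sqrt{11}} \approx 1.9444 + 450.32 i$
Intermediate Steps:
$G = -44$ ($G = 2 \left(\left(-11\right) 2\right) = 2 \left(-22\right) = -44$)
$F{\left(o \right)} = o^{\frac{3}{2}}$
$M{\left(O \right)} = - 6 O$
$Y = -202788$ ($Y = -234635 + 31847 = -202788$)
$\sqrt{Y + M{\left(F{\left(G \right)} \right)}} = \sqrt{-202788 - 6 \left(-44\right)^{\frac{3}{2}}} = \sqrt{-202788 - 6 \left(- 88 i \sqrt{11}\right)} = \sqrt{-202788 + 528 i \sqrt{11}}$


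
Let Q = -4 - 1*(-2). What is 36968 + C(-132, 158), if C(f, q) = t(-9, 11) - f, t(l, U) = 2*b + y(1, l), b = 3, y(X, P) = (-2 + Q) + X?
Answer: 37103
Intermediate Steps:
Q = -2 (Q = -4 + 2 = -2)
y(X, P) = -4 + X (y(X, P) = (-2 - 2) + X = -4 + X)
t(l, U) = 3 (t(l, U) = 2*3 + (-4 + 1) = 6 - 3 = 3)
C(f, q) = 3 - f
36968 + C(-132, 158) = 36968 + (3 - 1*(-132)) = 36968 + (3 + 132) = 36968 + 135 = 37103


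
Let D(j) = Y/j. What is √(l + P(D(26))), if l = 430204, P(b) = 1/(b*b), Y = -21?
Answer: 8*√2964385/21 ≈ 655.90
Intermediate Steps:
D(j) = -21/j
P(b) = b⁻² (P(b) = 1/(b²) = b⁻²)
√(l + P(D(26))) = √(430204 + (-21/26)⁻²) = √(430204 + 676/441) = √(189720640/441) = 8*√2964385/21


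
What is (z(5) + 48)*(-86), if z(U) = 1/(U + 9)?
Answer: -28939/7 ≈ -4134.1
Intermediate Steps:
z(U) = 1/(9 + U)
(z(5) + 48)*(-86) = (1/(9 + 5) + 48)*(-86) = (1/14 + 48)*(-86) = (673/14)*(-86) = -28939/7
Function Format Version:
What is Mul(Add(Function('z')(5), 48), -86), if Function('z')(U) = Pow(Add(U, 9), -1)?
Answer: Rational(-28939, 7) ≈ -4134.1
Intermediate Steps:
Function('z')(U) = Pow(Add(9, U), -1)
Mul(Add(Function('z')(5), 48), -86) = Mul(Add(Pow(Add(9, 5), -1), 48), -86) = Mul(Add(Pow(14, -1), 48), -86) = Mul(Add(Rational(1, 14), 48), -86) = Mul(Rational(673, 14), -86) = Rational(-28939, 7)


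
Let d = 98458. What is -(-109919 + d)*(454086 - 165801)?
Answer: 3304034385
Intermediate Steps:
-(-109919 + d)*(454086 - 165801) = -(-109919 + 98458)*(454086 - 165801) = -(-11461)*288285 = -1*(-3304034385) = 3304034385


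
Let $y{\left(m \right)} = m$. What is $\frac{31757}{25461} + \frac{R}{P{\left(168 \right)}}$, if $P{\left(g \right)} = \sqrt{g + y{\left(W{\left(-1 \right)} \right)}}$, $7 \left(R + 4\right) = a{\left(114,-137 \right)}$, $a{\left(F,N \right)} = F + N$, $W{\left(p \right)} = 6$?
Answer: $\frac{31757}{25461} - \frac{17 \sqrt{174}}{406} \approx 0.69495$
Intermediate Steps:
$R = - \frac{51}{7}$ ($R = -4 + \frac{114 - 137}{7} = -4 + \frac{1}{7} \left(-23\right) = -4 - \frac{23}{7} = - \frac{51}{7} \approx -7.2857$)
$P{\left(g \right)} = \sqrt{6 + g}$ ($P{\left(g \right)} = \sqrt{g + 6} = \sqrt{6 + g}$)
$\frac{31757}{25461} + \frac{R}{P{\left(168 \right)}} = \frac{31757}{25461} - \frac{51}{7 \sqrt{6 + 168}} = 31757 \cdot \frac{1}{25461} - \frac{51}{7 \sqrt{174}} = \frac{31757}{25461} - \frac{51 \frac{\sqrt{174}}{174}}{7} = \frac{31757}{25461} - \frac{17 \sqrt{174}}{406}$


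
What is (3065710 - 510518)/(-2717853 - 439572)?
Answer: -2555192/3157425 ≈ -0.80926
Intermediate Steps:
(3065710 - 510518)/(-2717853 - 439572) = 2555192/(-3157425) = 2555192*(-1/3157425) = -2555192/3157425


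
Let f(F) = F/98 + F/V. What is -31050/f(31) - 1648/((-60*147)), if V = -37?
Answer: 248255775592/4169655 ≈ 59539.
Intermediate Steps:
f(F) = -61*F/3626 (f(F) = F/98 + F/(-37) = F*(1/98) + F*(-1/37) = F/98 - F/37 = -61*F/3626)
-31050/f(31) - 1648/((-60*147)) = -31050/((-61/3626*31)) - 1648/((-60*147)) = -31050/(-1891/3626) - 1648/(-8820) = -31050*(-3626/1891) - 1648*(-1/8820) = 112587300/1891 + 412/2205 = 248255775592/4169655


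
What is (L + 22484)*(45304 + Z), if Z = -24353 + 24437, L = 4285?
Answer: 1214991372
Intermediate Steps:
Z = 84
(L + 22484)*(45304 + Z) = (4285 + 22484)*(45304 + 84) = 26769*45388 = 1214991372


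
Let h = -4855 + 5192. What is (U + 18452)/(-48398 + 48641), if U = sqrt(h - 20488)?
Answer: 18452/243 + I*sqrt(2239)/81 ≈ 75.934 + 0.58417*I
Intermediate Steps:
h = 337
U = 3*I*sqrt(2239) (U = sqrt(337 - 20488) = sqrt(-20151) = 3*I*sqrt(2239) ≈ 141.95*I)
(U + 18452)/(-48398 + 48641) = (3*I*sqrt(2239) + 18452)/(-48398 + 48641) = (18452 + 3*I*sqrt(2239))/243 = (18452 + 3*I*sqrt(2239))*(1/243) = 18452/243 + I*sqrt(2239)/81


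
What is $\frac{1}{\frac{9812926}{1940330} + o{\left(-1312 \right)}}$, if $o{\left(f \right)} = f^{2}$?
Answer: $\frac{970165}{1669992608223} \approx 5.8094 \cdot 10^{-7}$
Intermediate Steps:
$\frac{1}{\frac{9812926}{1940330} + o{\left(-1312 \right)}} = \frac{1}{\frac{9812926}{1940330} + \left(-1312\right)^{2}} = \frac{1}{9812926 \cdot \frac{1}{1940330} + 1721344} = \frac{1}{\frac{4906463}{970165} + 1721344} = \frac{1}{\frac{1669992608223}{970165}} = \frac{970165}{1669992608223}$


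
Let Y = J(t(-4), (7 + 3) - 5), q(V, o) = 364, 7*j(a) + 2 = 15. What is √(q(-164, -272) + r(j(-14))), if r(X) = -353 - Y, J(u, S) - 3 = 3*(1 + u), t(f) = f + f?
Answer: √29 ≈ 5.3852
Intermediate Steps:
j(a) = 13/7 (j(a) = -2/7 + (⅐)*15 = -2/7 + 15/7 = 13/7)
t(f) = 2*f
J(u, S) = 6 + 3*u (J(u, S) = 3 + 3*(1 + u) = 3 + (3 + 3*u) = 6 + 3*u)
Y = -18 (Y = 6 + 3*(2*(-4)) = 6 + 3*(-8) = 6 - 24 = -18)
r(X) = -335 (r(X) = -353 - 1*(-18) = -353 + 18 = -335)
√(q(-164, -272) + r(j(-14))) = √(364 - 335) = √29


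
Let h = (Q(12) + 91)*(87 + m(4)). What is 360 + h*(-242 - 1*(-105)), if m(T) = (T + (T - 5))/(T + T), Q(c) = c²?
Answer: -22501425/8 ≈ -2.8127e+6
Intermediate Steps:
m(T) = (-5 + 2*T)/(2*T) (m(T) = (T + (-5 + T))/((2*T)) = (-5 + 2*T)*(1/(2*T)) = (-5 + 2*T)/(2*T))
h = 164265/8 (h = (12² + 91)*(87 + (-5/2 + 4)/4) = (144 + 91)*(87 + (¼)*(3/2)) = 235*(87 + 3/8) = 235*(699/8) = 164265/8 ≈ 20533.)
360 + h*(-242 - 1*(-105)) = 360 + 164265*(-242 - 1*(-105))/8 = 360 + 164265*(-242 + 105)/8 = 360 + (164265/8)*(-137) = 360 - 22504305/8 = -22501425/8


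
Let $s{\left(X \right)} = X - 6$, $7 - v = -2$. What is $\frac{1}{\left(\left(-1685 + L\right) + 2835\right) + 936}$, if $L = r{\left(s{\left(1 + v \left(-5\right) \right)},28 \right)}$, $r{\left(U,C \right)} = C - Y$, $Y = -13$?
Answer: $\frac{1}{2127} \approx 0.00047015$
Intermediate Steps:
$v = 9$ ($v = 7 - -2 = 7 + 2 = 9$)
$s{\left(X \right)} = -6 + X$ ($s{\left(X \right)} = X - 6 = -6 + X$)
$r{\left(U,C \right)} = 13 + C$ ($r{\left(U,C \right)} = C - -13 = C + 13 = 13 + C$)
$L = 41$ ($L = 13 + 28 = 41$)
$\frac{1}{\left(\left(-1685 + L\right) + 2835\right) + 936} = \frac{1}{\left(\left(-1685 + 41\right) + 2835\right) + 936} = \frac{1}{\left(-1644 + 2835\right) + 936} = \frac{1}{1191 + 936} = \frac{1}{2127}$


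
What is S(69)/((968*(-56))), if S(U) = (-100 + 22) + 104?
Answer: -13/27104 ≈ -0.00047963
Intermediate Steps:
S(U) = 26 (S(U) = -78 + 104 = 26)
S(69)/((968*(-56))) = 26/((968*(-56))) = 26/(-54208) = 26*(-1/54208) = -13/27104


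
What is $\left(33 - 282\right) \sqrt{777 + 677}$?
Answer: $- 249 \sqrt{1454} \approx -9494.7$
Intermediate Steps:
$\left(33 - 282\right) \sqrt{777 + 677} = - 249 \sqrt{1454}$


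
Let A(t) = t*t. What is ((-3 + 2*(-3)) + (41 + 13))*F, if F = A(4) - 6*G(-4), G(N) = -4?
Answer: 1800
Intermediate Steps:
A(t) = t²
F = 40 (F = 4² - 6*(-4) = 16 + 24 = 40)
((-3 + 2*(-3)) + (41 + 13))*F = ((-3 + 2*(-3)) + (41 + 13))*40 = ((-3 - 6) + 54)*40 = (-9 + 54)*40 = 45*40 = 1800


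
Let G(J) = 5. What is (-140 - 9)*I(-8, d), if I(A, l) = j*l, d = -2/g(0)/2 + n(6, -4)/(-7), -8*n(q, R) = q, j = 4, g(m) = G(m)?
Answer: 1937/35 ≈ 55.343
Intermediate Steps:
g(m) = 5
n(q, R) = -q/8
d = -13/140 (d = -2/5/2 - ⅛*6/(-7) = -2*⅕*(½) - ¾*(-⅐) = -⅖*½ + 3/28 = -⅕ + 3/28 = -13/140 ≈ -0.092857)
I(A, l) = 4*l
(-140 - 9)*I(-8, d) = (-140 - 9)*(4*(-13/140)) = -149*(-13/35) = 1937/35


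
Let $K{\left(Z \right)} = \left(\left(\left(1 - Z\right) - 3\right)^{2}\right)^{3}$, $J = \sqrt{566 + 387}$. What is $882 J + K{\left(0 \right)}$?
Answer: $64 + 882 \sqrt{953} \approx 27292.0$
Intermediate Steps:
$J = \sqrt{953} \approx 30.871$
$K{\left(Z \right)} = \left(-2 - Z\right)^{6}$ ($K{\left(Z \right)} = \left(\left(-2 - Z\right)^{2}\right)^{3} = \left(-2 - Z\right)^{6}$)
$882 J + K{\left(0 \right)} = 882 \sqrt{953} + \left(2 + 0\right)^{6} = 882 \sqrt{953} + 2^{6} = 882 \sqrt{953} + 64 = 64 + 882 \sqrt{953}$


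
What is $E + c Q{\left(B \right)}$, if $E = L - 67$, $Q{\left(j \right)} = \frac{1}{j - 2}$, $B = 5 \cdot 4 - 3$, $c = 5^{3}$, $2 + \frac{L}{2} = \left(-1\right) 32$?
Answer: $- \frac{380}{3} \approx -126.67$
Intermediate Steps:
$L = -68$ ($L = -4 + 2 \left(\left(-1\right) 32\right) = -4 + 2 \left(-32\right) = -4 - 64 = -68$)
$c = 125$
$B = 17$ ($B = 20 - 3 = 17$)
$Q{\left(j \right)} = \frac{1}{-2 + j}$
$E = -135$ ($E = -68 - 67 = -135$)
$E + c Q{\left(B \right)} = -135 + \frac{125}{-2 + 17} = -135 + \frac{125}{15} = -135 + 125 \cdot \frac{1}{15} = -135 + \frac{25}{3} = - \frac{380}{3}$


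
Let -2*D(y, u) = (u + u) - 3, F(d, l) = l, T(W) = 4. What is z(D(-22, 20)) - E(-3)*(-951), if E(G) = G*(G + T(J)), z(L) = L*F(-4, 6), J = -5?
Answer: -2964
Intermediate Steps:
D(y, u) = 3/2 - u (D(y, u) = -((u + u) - 3)/2 = -(2*u - 3)/2 = -(-3 + 2*u)/2 = 3/2 - u)
z(L) = 6*L (z(L) = L*6 = 6*L)
E(G) = G*(4 + G) (E(G) = G*(G + 4) = G*(4 + G))
z(D(-22, 20)) - E(-3)*(-951) = 6*(3/2 - 1*20) - (-3*(4 - 3))*(-951) = 6*(3/2 - 20) - (-3*1)*(-951) = 6*(-37/2) - (-3)*(-951) = -111 - 1*2853 = -111 - 2853 = -2964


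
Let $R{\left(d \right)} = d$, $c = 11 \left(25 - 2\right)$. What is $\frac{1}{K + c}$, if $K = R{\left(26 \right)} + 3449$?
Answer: $\frac{1}{3728} \approx 0.00026824$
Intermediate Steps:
$c = 253$ ($c = 11 \cdot 23 = 253$)
$K = 3475$ ($K = 26 + 3449 = 3475$)
$\frac{1}{K + c} = \frac{1}{3475 + 253} = \frac{1}{3728}$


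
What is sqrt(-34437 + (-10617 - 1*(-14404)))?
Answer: 5*I*sqrt(1226) ≈ 175.07*I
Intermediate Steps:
sqrt(-34437 + (-10617 - 1*(-14404))) = sqrt(-34437 + (-10617 + 14404)) = sqrt(-34437 + 3787) = sqrt(-30650) = 5*I*sqrt(1226)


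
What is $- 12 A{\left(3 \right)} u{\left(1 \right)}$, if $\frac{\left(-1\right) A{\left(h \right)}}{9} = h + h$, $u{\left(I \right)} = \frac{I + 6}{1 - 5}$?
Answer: $-1134$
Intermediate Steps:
$u{\left(I \right)} = - \frac{3}{2} - \frac{I}{4}$ ($u{\left(I \right)} = \frac{6 + I}{-4} = \left(6 + I\right) \left(- \frac{1}{4}\right) = - \frac{3}{2} - \frac{I}{4}$)
$A{\left(h \right)} = - 18 h$ ($A{\left(h \right)} = - 9 \left(h + h\right) = - 9 \cdot 2 h = - 18 h$)
$- 12 A{\left(3 \right)} u{\left(1 \right)} = - 12 \left(\left(-18\right) 3\right) \left(- \frac{3}{2} - \frac{1}{4}\right) = \left(-12\right) \left(-54\right) \left(- \frac{3}{2} - \frac{1}{4}\right) = 648 \left(- \frac{7}{4}\right) = -1134$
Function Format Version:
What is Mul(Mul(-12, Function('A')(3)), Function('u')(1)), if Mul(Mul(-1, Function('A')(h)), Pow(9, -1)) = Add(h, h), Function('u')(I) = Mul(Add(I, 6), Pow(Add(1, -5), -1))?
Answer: -1134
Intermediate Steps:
Function('u')(I) = Add(Rational(-3, 2), Mul(Rational(-1, 4), I)) (Function('u')(I) = Mul(Add(6, I), Pow(-4, -1)) = Mul(Add(6, I), Rational(-1, 4)) = Add(Rational(-3, 2), Mul(Rational(-1, 4), I)))
Function('A')(h) = Mul(-18, h) (Function('A')(h) = Mul(-9, Add(h, h)) = Mul(-9, Mul(2, h)) = Mul(-18, h))
Mul(Mul(-12, Function('A')(3)), Function('u')(1)) = Mul(Mul(-12, Mul(-18, 3)), Add(Rational(-3, 2), Mul(Rational(-1, 4), 1))) = Mul(Mul(-12, -54), Add(Rational(-3, 2), Rational(-1, 4))) = Mul(648, Rational(-7, 4)) = -1134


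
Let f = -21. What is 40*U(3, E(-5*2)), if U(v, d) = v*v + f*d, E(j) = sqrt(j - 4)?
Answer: 360 - 840*I*sqrt(14) ≈ 360.0 - 3143.0*I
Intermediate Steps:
E(j) = sqrt(-4 + j)
U(v, d) = v**2 - 21*d (U(v, d) = v*v - 21*d = v**2 - 21*d)
40*U(3, E(-5*2)) = 40*(3**2 - 21*sqrt(-4 - 5*2)) = 40*(9 - 21*sqrt(-4 - 10)) = 40*(9 - 21*I*sqrt(14)) = 360 - 840*I*sqrt(14)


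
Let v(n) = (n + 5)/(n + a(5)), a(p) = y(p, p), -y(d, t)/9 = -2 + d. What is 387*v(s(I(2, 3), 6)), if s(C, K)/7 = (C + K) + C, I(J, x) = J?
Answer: 675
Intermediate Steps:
y(d, t) = 18 - 9*d (y(d, t) = -9*(-2 + d) = 18 - 9*d)
a(p) = 18 - 9*p
s(C, K) = 7*K + 14*C (s(C, K) = 7*((C + K) + C) = 7*(K + 2*C) = 7*K + 14*C)
v(n) = (5 + n)/(-27 + n) (v(n) = (n + 5)/(n + (18 - 9*5)) = (5 + n)/(n + (18 - 45)) = (5 + n)/(n - 27) = (5 + n)/(-27 + n))
387*v(s(I(2, 3), 6)) = 387*((5 + (7*6 + 14*2))/(-27 + (7*6 + 14*2))) = 387*((5 + (42 + 28))/(-27 + (42 + 28))) = 387*((5 + 70)/(-27 + 70)) = 387*(75/43) = 675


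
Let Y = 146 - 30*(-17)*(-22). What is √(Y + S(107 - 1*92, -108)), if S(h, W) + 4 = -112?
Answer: I*√11190 ≈ 105.78*I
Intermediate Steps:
S(h, W) = -116 (S(h, W) = -4 - 112 = -116)
Y = -11074 (Y = 146 - (-510)*(-22) = 146 - 1*11220 = 146 - 11220 = -11074)
√(Y + S(107 - 1*92, -108)) = √(-11074 - 116) = √(-11190) = I*√11190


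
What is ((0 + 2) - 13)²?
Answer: 121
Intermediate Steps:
((0 + 2) - 13)² = (2 - 13)² = (-11)² = 121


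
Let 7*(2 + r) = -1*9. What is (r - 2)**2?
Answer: 1369/49 ≈ 27.939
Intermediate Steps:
r = -23/7 (r = -2 + (-1*9)/7 = -2 + (1/7)*(-9) = -2 - 9/7 = -23/7 ≈ -3.2857)
(r - 2)**2 = (-23/7 - 2)**2 = (-37/7)**2 = 1369/49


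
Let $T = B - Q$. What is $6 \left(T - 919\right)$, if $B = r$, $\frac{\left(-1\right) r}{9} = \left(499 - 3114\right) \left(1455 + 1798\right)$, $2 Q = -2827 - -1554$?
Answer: $459354435$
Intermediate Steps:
$Q = - \frac{1273}{2}$ ($Q = \frac{-2827 - -1554}{2} = \frac{-2827 + 1554}{2} = \frac{1}{2} \left(-1273\right) = - \frac{1273}{2} \approx -636.5$)
$r = 76559355$ ($r = - 9 \left(499 - 3114\right) \left(1455 + 1798\right) = - 9 \left(\left(-2615\right) 3253\right) = \left(-9\right) \left(-8506595\right) = 76559355$)
$B = 76559355$
$T = \frac{153119983}{2}$ ($T = 76559355 - - \frac{1273}{2} = 76559355 + \frac{1273}{2} = \frac{153119983}{2} \approx 7.656 \cdot 10^{7}$)
$6 \left(T - 919\right) = 6 \left(\frac{153119983}{2} - 919\right) = 6 \cdot \frac{153118145}{2} = 459354435$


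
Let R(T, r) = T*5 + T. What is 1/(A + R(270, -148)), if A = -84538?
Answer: -1/82918 ≈ -1.2060e-5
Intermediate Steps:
R(T, r) = 6*T (R(T, r) = 5*T + T = 6*T)
1/(A + R(270, -148)) = 1/(-84538 + 6*270) = 1/(-84538 + 1620) = 1/(-82918) = -1/82918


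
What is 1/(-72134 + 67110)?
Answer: -1/5024 ≈ -0.00019904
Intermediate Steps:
1/(-72134 + 67110) = 1/(-5024) = -1/5024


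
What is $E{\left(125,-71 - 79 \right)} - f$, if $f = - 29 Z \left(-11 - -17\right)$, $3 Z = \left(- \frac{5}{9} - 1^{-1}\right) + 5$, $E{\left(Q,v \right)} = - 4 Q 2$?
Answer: $- \frac{7202}{9} \approx -800.22$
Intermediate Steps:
$E{\left(Q,v \right)} = - 8 Q$
$Z = \frac{31}{27}$ ($Z = \frac{\left(- \frac{5}{9} - 1^{-1}\right) + 5}{3} = \frac{\left(\left(-5\right) \frac{1}{9} - 1\right) + 5}{3} = \frac{\left(- \frac{5}{9} - 1\right) + 5}{3} = \frac{- \frac{14}{9} + 5}{3} = \frac{1}{3} \cdot \frac{31}{9} = \frac{31}{27} \approx 1.1481$)
$f = - \frac{1798}{9}$ ($f = \left(-29\right) \frac{31}{27} \left(-11 - -17\right) = - \frac{899 \left(-11 + 17\right)}{27} = \left(- \frac{899}{27}\right) 6 = - \frac{1798}{9} \approx -199.78$)
$E{\left(125,-71 - 79 \right)} - f = \left(-8\right) 125 - - \frac{1798}{9} = -1000 + \frac{1798}{9} = - \frac{7202}{9}$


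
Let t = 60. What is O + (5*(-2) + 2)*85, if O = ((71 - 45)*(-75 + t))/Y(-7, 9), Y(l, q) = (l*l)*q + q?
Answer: -10213/15 ≈ -680.87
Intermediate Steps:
Y(l, q) = q + q*l² (Y(l, q) = l²*q + q = q*l² + q = q + q*l²)
O = -13/15 (O = ((71 - 45)*(-75 + 60))/((9*(1 + (-7)²))) = (26*(-15))/((9*(1 + 49))) = -390/(9*50) = -390/450 = -390*1/450 = -13/15 ≈ -0.86667)
O + (5*(-2) + 2)*85 = -13/15 + (5*(-2) + 2)*85 = -13/15 + (-10 + 2)*85 = -13/15 - 8*85 = -13/15 - 680 = -10213/15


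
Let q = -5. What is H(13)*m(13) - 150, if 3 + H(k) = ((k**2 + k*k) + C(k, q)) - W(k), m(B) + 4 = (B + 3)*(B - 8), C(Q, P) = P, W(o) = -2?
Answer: 25082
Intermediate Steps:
m(B) = -4 + (-8 + B)*(3 + B) (m(B) = -4 + (B + 3)*(B - 8) = -4 + (3 + B)*(-8 + B) = -4 + (-8 + B)*(3 + B))
H(k) = -6 + 2*k**2 (H(k) = -3 + (((k**2 + k*k) - 5) - 1*(-2)) = -3 + (((k**2 + k**2) - 5) + 2) = -3 + ((2*k**2 - 5) + 2) = -3 + ((-5 + 2*k**2) + 2) = -3 + (-3 + 2*k**2) = -6 + 2*k**2)
H(13)*m(13) - 150 = (-6 + 2*13**2)*(-28 + 13**2 - 5*13) - 150 = (-6 + 2*169)*(-28 + 169 - 65) - 150 = (-6 + 338)*76 - 150 = 332*76 - 150 = 25232 - 150 = 25082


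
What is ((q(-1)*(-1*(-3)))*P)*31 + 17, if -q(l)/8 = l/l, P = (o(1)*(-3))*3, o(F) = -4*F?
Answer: -26767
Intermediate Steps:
P = 36 (P = (-4*1*(-3))*3 = -4*(-3)*3 = 12*3 = 36)
q(l) = -8 (q(l) = -8*l/l = -8*1 = -8)
((q(-1)*(-1*(-3)))*P)*31 + 17 = (-(-8)*(-3)*36)*31 + 17 = (-8*3*36)*31 + 17 = -24*36*31 + 17 = -864*31 + 17 = -26784 + 17 = -26767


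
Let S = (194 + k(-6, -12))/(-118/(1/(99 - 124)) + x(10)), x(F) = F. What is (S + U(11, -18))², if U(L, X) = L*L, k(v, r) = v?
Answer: 8025830569/547600 ≈ 14656.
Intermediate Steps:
U(L, X) = L²
S = 47/740 (S = (194 - 6)/(-118/(1/(99 - 124)) + 10) = 188/(-118/(1/(-25)) + 10) = 188/(-118/(-1/25) + 10) = 188/(-118*(-25) + 10) = 188/(2950 + 10) = 188/2960 = 188*(1/2960) = 47/740 ≈ 0.063514)
(S + U(11, -18))² = (47/740 + 11²)² = (47/740 + 121)² = (89587/740)² = 8025830569/547600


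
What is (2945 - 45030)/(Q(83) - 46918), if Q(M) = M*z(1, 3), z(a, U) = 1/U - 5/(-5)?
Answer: 126255/140422 ≈ 0.89911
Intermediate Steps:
z(a, U) = 1 + 1/U (z(a, U) = 1/U - 5*(-⅕) = 1/U + 1 = 1 + 1/U)
Q(M) = 4*M/3 (Q(M) = M*((1 + 3)/3) = M*((⅓)*4) = M*(4/3) = 4*M/3)
(2945 - 45030)/(Q(83) - 46918) = (2945 - 45030)/((4/3)*83 - 46918) = -42085/(332/3 - 46918) = -42085/(-140422/3) = -42085*(-3/140422) = 126255/140422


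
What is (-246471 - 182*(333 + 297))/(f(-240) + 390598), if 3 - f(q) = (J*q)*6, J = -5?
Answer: -21243/22553 ≈ -0.94191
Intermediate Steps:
f(q) = 3 + 30*q (f(q) = 3 - (-5*q)*6 = 3 - (-30)*q = 3 + 30*q)
(-246471 - 182*(333 + 297))/(f(-240) + 390598) = (-246471 - 182*(333 + 297))/((3 + 30*(-240)) + 390598) = (-246471 - 182*630)/((3 - 7200) + 390598) = (-246471 - 114660)/(-7197 + 390598) = -361131/383401 = -361131*1/383401 = -21243/22553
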